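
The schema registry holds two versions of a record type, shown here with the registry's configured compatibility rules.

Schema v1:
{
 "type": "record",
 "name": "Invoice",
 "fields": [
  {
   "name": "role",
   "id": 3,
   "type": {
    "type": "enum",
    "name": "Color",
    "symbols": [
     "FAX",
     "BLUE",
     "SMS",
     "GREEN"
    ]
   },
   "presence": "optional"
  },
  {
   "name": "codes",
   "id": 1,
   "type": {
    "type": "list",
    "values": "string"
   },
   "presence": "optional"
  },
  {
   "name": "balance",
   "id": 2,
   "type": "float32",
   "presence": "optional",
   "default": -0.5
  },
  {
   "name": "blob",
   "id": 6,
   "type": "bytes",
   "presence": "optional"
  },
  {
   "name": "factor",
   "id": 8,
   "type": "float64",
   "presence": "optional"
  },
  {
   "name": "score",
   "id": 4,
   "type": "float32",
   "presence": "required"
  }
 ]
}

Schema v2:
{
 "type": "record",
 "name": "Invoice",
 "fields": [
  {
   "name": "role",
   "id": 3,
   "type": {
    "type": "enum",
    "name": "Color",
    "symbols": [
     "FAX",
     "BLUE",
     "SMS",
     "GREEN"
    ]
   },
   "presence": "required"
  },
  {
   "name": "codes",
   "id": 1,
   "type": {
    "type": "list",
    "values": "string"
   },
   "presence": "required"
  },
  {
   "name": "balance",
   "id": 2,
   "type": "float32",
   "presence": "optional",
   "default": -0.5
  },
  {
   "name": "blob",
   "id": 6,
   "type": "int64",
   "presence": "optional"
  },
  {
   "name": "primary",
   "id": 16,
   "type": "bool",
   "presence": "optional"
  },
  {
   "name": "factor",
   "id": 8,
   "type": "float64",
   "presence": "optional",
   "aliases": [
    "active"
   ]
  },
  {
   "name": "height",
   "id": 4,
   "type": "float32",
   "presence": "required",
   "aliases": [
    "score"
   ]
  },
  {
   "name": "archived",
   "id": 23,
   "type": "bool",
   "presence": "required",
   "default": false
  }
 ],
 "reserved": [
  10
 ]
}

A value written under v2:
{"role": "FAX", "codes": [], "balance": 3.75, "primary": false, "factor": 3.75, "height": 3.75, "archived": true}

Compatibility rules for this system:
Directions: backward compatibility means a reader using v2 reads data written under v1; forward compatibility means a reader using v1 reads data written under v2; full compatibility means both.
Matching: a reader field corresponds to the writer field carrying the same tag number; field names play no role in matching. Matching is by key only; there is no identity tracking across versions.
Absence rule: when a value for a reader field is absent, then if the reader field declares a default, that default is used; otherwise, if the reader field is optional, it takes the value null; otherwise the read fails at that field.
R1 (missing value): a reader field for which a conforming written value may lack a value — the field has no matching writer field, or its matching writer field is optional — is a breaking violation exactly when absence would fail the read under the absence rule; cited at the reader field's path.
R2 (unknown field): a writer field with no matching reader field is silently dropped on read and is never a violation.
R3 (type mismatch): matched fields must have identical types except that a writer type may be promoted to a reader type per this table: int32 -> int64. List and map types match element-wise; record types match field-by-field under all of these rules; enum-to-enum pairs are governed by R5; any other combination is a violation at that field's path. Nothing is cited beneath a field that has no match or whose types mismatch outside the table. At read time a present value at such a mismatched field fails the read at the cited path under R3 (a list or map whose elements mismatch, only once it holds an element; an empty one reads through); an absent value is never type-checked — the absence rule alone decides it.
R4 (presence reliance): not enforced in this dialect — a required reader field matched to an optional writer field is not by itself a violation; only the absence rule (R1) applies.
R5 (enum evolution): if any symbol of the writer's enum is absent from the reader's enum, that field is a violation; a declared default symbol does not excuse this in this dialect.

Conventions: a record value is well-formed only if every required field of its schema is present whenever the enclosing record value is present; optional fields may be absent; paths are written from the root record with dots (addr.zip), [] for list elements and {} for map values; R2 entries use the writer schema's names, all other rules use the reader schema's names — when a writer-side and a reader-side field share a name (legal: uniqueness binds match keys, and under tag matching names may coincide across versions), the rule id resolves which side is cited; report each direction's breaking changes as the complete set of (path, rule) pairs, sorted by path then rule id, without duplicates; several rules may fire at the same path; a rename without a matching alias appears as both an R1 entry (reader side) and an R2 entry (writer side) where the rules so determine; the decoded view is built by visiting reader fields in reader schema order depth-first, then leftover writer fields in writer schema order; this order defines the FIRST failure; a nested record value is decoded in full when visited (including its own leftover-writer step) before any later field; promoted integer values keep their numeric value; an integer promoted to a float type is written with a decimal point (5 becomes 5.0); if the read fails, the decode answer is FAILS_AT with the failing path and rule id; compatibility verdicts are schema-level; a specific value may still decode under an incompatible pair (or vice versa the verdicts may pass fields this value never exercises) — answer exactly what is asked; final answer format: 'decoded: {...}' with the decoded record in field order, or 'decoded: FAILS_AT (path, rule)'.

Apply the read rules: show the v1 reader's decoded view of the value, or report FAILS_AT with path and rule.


the writer's type comes first in each Invoice pair
decode walk for Invoice under reader schema v1:
  role := "FAX"
  codes := []
  balance := 3.75
  blob := null (missing; optional => null)
  factor := 3.75
  score := 3.75 (from writer height)
  writer primary: no reader field; dropped
  writer archived: no reader field; dropped
  => decoded: {"role": "FAX", "codes": [], "balance": 3.75, "blob": null, "factor": 3.75, "score": 3.75}
ruling out the remaining Invoice differences:
  field role in record Invoice: optional changed to required -> changes Invoice's schema-level verdicts only — the decode of this value is the same
  renamed field score to height in record Invoice (alias score declared on the renamed field) -> triggers nothing under the printed rules; the Invoice answer is the same either way
  added field archived to record Invoice: required bool, tag 23, default false (in v2 it sits last) -> triggers nothing under the printed rules; the Invoice answer is the same either way
  field codes in record Invoice: optional changed to required -> changes Invoice's schema-level verdicts only — the decode of this value is the same
  added field primary to record Invoice: optional bool, tag 16 (in v2 it sits immediately before factor) -> triggers nothing under the printed rules; the Invoice answer is the same either way
  field blob in record Invoice: type bytes changed to int64 -> changes Invoice's schema-level verdicts only — the decode of this value is the same

decoded: {"role": "FAX", "codes": [], "balance": 3.75, "blob": null, "factor": 3.75, "score": 3.75}


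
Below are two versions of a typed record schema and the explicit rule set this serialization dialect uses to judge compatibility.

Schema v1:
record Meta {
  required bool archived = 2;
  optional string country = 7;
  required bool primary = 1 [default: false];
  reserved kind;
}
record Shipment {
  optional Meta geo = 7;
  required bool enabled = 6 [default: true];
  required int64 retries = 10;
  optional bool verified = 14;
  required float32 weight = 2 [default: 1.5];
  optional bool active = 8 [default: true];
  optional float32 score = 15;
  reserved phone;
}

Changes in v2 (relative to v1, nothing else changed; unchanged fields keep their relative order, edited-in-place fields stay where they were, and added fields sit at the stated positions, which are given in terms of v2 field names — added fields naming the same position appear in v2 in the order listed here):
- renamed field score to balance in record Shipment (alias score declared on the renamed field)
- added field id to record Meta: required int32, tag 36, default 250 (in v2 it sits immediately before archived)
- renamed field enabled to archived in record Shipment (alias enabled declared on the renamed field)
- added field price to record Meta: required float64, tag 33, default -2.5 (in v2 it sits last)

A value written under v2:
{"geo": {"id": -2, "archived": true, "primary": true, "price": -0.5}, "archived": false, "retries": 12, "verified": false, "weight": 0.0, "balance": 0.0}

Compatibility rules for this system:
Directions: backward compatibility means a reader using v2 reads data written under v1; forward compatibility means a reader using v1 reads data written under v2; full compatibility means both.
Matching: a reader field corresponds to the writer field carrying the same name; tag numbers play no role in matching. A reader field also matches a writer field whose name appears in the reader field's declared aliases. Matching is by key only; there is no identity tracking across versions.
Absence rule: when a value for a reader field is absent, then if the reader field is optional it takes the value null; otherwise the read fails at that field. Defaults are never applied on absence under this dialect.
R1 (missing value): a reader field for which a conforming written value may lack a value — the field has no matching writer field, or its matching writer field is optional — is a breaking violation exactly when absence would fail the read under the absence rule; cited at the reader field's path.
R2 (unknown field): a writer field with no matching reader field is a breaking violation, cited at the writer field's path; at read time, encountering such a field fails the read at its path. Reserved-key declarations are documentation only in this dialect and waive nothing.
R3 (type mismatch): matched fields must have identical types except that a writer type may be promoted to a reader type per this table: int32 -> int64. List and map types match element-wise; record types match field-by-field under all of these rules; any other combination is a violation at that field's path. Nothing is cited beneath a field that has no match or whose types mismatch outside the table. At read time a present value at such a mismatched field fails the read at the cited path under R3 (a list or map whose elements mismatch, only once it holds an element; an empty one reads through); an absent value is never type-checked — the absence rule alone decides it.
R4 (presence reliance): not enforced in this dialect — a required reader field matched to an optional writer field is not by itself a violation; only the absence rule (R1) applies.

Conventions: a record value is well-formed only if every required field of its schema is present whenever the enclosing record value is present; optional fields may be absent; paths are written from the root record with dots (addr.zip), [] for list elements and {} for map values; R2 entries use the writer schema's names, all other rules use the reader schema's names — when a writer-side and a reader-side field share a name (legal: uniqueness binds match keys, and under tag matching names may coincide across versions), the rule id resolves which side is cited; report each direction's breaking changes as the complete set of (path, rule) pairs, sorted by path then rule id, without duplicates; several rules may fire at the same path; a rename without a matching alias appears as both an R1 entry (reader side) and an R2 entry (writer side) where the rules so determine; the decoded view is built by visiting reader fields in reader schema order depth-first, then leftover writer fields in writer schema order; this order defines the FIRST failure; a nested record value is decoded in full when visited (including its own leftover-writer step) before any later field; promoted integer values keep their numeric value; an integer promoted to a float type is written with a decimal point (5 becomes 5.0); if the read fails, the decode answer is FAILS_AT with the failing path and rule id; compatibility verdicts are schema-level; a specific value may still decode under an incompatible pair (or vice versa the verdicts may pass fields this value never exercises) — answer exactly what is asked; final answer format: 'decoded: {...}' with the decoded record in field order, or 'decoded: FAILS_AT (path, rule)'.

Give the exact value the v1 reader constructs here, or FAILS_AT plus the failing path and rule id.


arrows below run writer -> reader for Shipment
decode walk for Shipment under reader schema v1:
  geo.archived := true
  geo.country := null (not supplied -> null)
  geo.primary := true
  read fails at geo.id under R2 (unknown field)
  => FAILS_AT (geo.id, R2)
ruling out the remaining Shipment differences:
  renamed field score to balance in record Shipment (alias score declared on the renamed field) -> shifts the Shipment verdicts, not this decode
  added field price to record Meta: required float64, tag 33, default -2.5 (in v2 it sits last) -> shifts the Shipment verdicts, not this decode
  renamed field enabled to archived in record Shipment (alias enabled declared on the renamed field) -> shifts the Shipment verdicts, not this decode

decoded: FAILS_AT (geo.id, R2)


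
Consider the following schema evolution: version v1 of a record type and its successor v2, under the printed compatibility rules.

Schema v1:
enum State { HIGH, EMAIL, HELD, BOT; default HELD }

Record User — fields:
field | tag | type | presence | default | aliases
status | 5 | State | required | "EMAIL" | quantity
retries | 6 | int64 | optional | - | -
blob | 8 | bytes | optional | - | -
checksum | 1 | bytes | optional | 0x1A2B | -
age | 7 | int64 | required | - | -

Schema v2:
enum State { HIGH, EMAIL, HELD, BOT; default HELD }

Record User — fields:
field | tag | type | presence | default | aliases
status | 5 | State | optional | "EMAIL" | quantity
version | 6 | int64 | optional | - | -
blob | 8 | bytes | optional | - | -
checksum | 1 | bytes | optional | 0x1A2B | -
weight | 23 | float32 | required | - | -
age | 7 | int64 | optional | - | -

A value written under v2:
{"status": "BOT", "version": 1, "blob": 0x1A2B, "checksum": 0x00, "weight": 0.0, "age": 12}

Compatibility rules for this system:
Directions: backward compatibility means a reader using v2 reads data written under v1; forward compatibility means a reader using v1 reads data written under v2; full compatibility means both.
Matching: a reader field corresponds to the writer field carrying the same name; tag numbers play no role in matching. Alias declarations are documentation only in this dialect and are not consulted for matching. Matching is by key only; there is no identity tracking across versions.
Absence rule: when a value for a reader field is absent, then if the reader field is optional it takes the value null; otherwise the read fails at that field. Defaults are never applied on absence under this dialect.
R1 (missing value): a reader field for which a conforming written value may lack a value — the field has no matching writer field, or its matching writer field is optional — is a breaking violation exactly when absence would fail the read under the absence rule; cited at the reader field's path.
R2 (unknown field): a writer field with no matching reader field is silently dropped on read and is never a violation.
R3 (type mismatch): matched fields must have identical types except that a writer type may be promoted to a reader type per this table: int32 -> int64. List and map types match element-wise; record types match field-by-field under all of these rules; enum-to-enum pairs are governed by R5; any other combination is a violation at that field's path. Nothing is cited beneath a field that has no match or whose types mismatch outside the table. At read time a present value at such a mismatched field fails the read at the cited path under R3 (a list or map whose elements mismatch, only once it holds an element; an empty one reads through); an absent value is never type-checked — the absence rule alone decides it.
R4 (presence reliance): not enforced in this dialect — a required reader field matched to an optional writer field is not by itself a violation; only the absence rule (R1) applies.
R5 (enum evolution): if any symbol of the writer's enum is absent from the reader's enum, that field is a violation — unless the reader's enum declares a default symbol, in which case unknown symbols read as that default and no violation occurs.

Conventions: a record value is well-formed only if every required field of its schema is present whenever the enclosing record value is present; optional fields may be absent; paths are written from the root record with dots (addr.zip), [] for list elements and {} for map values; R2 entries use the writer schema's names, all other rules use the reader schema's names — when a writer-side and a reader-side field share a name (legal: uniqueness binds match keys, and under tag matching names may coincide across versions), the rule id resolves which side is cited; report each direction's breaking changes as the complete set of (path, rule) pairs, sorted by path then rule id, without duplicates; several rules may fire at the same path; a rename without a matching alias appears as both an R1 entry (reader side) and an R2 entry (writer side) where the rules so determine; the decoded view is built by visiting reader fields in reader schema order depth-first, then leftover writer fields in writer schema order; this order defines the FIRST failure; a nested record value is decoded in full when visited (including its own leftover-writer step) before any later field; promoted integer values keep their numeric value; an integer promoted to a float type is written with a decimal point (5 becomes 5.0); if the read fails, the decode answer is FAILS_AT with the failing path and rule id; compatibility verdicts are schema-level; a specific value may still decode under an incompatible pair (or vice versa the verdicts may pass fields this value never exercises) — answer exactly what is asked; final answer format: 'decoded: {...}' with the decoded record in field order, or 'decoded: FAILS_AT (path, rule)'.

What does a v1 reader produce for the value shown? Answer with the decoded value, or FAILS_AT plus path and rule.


arrows below run writer -> reader for User
decode walk for User under reader schema v1:
  status := "BOT"
  retries := null (absent, optional -> null)
  blob := 0x1A2B
  checksum := 0x00
  age := 12
  writer version: unknown -> dropped
  writer weight: unknown -> dropped
  => decoded: {"status": "BOT", "retries": null, "blob": 0x1A2B, "checksum": 0x00, "age": 12}
the rest of the User diff is inert for this question:
  added field weight to record User: required float32, tag 23 (in v2 it sits immediately before age) -> matters for User compatibility verdicts, not for this value's decode
  field status in record User: required changed to optional -> matters for User compatibility verdicts, not for this value's decode
  field age in record User: required changed to optional -> matters for User compatibility verdicts, not for this value's decode

decoded: {"status": "BOT", "retries": null, "blob": 0x1A2B, "checksum": 0x00, "age": 12}


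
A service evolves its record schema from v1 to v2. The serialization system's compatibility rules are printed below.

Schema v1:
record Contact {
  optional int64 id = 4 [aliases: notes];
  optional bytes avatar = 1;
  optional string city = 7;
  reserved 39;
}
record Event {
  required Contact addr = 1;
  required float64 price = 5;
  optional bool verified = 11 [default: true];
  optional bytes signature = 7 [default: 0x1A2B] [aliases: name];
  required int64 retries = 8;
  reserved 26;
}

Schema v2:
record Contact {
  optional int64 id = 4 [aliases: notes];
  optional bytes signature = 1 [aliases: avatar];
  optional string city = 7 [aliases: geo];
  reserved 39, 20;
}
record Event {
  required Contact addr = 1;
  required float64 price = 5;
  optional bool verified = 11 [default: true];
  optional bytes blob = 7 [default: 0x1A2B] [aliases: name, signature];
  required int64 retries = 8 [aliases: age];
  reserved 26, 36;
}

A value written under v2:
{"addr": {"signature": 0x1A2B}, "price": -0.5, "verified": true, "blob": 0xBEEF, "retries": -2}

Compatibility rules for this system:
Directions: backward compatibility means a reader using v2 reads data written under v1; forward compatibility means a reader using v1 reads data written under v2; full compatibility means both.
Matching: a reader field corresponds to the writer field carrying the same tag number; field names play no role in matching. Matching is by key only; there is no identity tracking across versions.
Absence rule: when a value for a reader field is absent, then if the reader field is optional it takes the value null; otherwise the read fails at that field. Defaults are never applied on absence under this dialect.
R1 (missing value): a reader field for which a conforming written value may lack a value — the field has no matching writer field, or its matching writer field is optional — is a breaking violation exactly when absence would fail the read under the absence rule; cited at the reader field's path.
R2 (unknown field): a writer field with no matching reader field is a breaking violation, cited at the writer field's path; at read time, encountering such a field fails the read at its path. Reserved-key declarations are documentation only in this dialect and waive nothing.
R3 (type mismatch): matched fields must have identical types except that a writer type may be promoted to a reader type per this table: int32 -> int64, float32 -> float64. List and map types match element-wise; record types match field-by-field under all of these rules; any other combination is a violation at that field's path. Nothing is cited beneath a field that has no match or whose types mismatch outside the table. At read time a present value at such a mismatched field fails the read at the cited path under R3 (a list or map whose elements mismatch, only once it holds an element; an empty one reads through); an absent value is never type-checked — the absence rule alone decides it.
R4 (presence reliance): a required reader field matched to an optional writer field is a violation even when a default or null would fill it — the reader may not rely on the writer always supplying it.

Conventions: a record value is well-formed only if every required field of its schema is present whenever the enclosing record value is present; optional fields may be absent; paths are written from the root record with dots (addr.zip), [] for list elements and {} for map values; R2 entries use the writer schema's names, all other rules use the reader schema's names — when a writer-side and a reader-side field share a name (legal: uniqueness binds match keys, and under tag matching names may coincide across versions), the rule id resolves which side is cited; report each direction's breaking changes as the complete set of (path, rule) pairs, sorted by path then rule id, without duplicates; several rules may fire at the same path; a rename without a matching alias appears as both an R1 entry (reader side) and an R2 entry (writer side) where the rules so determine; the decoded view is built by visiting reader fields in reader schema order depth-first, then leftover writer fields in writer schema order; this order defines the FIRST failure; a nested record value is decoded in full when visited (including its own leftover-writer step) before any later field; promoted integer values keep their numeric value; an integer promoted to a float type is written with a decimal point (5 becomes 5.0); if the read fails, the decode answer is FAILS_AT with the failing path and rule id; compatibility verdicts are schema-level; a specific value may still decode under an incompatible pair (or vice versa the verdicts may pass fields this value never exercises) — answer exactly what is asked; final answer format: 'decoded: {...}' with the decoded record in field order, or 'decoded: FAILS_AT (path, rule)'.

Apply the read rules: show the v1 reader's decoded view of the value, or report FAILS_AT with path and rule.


decoded: {"addr": {"id": null, "avatar": 0x1A2B, "city": null}, "price": -0.5, "verified": true, "signature": 0xBEEF, "retries": -2}

arrows below run writer -> reader for Event
migrating the Event value to v1:
  addr.id := null (absent, optional -> null)
  addr.avatar := 0x1A2B (from writer signature)
  addr.city := null (absent, optional -> null)
  price := -0.5
  verified := true
  signature := 0xBEEF (from writer blob)
  retries := -2
  => decoded: {"addr": {"id": null, "avatar": 0x1A2B, "city": null}, "price": -0.5, "verified": true, "signature": 0xBEEF, "retries": -2}
ruling out the remaining Event differences:
  renamed field signature to blob in record Event (alias signature declared on the renamed field) -> no rule fires on it and the decoded Event view is identical with or without it
  renamed field avatar to signature in record Contact (alias avatar declared on the renamed field) -> no rule fires on it and the decoded Event view is identical with or without it


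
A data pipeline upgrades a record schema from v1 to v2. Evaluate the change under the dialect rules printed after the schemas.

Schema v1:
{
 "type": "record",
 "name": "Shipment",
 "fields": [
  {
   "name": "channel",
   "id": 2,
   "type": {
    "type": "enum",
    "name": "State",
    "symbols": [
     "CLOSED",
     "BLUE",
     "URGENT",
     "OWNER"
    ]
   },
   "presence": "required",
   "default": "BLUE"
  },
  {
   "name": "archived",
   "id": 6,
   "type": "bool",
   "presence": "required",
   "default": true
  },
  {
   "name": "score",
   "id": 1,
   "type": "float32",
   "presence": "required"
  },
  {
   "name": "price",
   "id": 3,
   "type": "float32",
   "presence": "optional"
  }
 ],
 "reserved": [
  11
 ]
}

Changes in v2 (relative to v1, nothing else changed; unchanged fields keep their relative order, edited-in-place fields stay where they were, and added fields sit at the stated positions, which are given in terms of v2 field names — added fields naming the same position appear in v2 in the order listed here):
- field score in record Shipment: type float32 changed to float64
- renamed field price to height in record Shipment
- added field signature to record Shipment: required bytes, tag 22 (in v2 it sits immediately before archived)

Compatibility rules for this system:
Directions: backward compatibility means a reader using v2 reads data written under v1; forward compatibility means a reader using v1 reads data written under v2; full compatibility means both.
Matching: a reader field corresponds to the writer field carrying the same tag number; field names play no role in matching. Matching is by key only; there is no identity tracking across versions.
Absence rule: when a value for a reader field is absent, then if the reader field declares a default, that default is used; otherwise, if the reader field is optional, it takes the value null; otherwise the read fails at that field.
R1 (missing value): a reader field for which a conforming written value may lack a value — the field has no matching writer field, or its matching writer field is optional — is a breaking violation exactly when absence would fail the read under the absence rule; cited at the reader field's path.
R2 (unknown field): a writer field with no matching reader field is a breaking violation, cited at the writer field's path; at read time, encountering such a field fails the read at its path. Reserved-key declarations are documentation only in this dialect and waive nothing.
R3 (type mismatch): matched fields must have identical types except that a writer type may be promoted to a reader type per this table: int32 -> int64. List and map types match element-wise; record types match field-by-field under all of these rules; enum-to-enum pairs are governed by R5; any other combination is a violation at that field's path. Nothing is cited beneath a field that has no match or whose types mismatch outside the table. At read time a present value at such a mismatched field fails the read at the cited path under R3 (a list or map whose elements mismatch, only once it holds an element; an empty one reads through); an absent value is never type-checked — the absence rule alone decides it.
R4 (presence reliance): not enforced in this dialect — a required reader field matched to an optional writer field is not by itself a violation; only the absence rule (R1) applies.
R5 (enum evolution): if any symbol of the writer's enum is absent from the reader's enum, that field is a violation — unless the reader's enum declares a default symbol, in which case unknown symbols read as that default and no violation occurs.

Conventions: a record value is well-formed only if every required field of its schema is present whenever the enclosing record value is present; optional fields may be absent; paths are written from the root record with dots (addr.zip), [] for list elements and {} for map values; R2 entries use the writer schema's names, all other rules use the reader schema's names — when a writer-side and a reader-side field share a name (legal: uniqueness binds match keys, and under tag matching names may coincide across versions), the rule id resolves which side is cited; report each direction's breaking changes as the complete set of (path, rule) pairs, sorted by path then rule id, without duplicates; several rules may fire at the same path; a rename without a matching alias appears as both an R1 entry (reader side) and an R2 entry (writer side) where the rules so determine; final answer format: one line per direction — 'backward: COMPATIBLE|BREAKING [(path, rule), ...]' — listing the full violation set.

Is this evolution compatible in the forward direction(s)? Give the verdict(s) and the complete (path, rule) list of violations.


each type pair in Shipment: writer, then reader
checking forward for Shipment: reader v1 against writer v2:
  channel <- channel (State -> State, writer required)
  archived <- archived (bool -> bool, writer required)
  score <- score (float64 -> float32, writer required)
  price <- height (float32 -> float32, writer optional)
  signature (writer side), unknown to reader
  rule R3 violated at score
  rule R2 violated at signature
  => 2 violation(s): forward is BREAKING for Shipment
remaining Shipment differences; none change what is asked:
  renamed field price to height in record Shipment -> triggers nothing under Shipment's printed rules — same verdict

forward: BREAKING [(score, R3), (signature, R2)]


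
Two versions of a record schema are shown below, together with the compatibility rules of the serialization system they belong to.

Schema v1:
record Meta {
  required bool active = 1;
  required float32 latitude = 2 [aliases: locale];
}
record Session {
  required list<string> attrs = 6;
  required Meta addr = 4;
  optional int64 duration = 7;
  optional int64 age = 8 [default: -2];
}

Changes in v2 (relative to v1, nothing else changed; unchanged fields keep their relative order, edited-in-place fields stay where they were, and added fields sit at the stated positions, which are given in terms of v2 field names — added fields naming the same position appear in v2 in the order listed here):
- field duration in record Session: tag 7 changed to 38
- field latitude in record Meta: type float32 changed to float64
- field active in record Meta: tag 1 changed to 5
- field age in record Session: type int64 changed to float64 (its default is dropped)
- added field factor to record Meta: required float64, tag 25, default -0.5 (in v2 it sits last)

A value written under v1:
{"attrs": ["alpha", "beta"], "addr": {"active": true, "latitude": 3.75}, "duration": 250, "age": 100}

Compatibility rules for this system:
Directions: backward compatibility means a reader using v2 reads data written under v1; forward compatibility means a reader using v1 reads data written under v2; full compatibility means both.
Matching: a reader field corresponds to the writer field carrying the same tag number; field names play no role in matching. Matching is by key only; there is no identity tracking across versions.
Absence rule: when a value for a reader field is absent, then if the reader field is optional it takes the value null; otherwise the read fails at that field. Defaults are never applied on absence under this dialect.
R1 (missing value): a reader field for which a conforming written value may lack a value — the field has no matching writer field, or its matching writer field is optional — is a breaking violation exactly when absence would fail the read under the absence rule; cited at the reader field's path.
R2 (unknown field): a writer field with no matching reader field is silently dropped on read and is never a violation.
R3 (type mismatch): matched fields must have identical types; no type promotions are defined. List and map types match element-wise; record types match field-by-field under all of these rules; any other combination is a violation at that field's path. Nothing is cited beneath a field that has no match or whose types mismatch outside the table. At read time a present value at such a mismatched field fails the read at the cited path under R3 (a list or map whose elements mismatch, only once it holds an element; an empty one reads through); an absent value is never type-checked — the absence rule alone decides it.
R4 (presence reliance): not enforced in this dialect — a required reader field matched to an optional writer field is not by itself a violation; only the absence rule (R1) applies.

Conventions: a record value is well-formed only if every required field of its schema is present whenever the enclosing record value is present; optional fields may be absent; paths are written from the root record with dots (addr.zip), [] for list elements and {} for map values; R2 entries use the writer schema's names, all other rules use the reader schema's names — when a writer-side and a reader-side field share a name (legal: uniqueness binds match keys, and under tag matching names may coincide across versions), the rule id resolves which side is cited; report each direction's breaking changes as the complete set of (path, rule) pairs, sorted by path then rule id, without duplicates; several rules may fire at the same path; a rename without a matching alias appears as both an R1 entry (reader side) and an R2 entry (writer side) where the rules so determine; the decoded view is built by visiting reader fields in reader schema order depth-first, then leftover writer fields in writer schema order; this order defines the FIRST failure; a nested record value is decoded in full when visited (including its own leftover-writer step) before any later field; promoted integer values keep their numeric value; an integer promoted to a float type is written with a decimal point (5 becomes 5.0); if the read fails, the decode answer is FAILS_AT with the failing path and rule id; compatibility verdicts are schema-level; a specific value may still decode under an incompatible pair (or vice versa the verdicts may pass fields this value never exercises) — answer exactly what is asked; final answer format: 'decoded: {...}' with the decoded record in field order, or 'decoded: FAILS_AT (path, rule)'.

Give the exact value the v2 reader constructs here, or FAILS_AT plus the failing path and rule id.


decoded: FAILS_AT (addr.active, R1)

each type pair in Session: writer, then reader
migrating the Session value to v2:
  attrs := ["alpha", "beta"]
  read fails at addr.active under R1 (no fill)
  => FAILS_AT (addr.active, R1)
diffs on Session not affecting the asked answer:
  field duration in record Session: tag 7 changed to 38 -> fires no rule on Session under this dialect and leaves the result unchanged
  field latitude in record Meta: type float32 changed to float64 -> matters for Session compatibility verdicts, not for this value's decode
  field age in record Session: type int64 changed to float64 (its default is dropped) -> matters for Session compatibility verdicts, not for this value's decode
  added field factor to record Meta: required float64, tag 25, default -0.5 (in v2 it sits last) -> matters for Session compatibility verdicts, not for this value's decode


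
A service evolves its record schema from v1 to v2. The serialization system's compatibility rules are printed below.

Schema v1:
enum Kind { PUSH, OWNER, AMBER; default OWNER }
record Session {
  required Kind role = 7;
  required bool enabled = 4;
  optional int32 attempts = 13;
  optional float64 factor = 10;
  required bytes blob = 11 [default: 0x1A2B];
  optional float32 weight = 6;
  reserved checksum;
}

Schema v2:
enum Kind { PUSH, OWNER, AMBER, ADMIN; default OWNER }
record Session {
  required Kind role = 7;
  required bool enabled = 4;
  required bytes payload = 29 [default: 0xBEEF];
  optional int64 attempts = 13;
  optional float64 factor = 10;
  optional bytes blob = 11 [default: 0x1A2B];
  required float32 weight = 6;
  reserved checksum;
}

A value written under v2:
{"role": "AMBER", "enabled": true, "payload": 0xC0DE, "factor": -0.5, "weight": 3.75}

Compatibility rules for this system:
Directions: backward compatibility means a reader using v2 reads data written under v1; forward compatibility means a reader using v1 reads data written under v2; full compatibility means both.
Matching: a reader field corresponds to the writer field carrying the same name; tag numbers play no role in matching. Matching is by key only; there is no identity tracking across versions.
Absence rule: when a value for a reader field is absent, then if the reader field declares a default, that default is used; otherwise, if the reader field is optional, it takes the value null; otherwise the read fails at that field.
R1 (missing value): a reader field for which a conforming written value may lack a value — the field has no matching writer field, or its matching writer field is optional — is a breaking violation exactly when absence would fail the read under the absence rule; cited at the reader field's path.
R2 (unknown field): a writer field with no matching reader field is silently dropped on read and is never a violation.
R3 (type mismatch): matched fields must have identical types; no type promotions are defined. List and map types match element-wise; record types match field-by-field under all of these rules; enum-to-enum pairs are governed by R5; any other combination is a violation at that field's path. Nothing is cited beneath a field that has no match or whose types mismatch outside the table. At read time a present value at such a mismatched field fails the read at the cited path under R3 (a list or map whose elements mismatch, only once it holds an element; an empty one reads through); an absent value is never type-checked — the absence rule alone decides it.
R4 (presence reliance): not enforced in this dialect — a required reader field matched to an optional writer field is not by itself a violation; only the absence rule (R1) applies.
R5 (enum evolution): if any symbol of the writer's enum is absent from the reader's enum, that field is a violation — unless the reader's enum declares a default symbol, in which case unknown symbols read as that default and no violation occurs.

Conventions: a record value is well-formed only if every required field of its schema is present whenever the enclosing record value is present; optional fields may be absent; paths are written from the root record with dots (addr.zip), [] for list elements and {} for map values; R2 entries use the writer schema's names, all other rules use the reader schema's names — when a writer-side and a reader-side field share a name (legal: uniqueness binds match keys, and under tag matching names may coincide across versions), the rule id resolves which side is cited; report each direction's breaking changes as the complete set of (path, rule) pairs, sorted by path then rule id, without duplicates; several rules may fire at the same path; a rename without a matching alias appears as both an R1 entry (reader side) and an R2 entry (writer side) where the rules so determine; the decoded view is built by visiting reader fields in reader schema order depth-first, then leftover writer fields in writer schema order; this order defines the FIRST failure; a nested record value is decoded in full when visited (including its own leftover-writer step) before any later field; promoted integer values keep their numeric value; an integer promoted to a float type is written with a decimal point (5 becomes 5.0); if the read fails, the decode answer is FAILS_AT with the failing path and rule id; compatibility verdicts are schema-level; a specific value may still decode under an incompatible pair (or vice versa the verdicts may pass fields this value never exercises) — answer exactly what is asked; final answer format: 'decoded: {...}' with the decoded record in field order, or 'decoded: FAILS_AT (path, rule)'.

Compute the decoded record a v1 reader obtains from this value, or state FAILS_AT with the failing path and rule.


the writer's type comes first in each Session pair
decoding the Session value with the v1 reader:
  role := "AMBER"
  enabled := true
  attempts := null (missing; optional => null)
  factor := -0.5
  blob := 0x1A2B (missing; default applied)
  weight := 3.75
  writer payload: no reader field; dropped
  => decoded: {"role": "AMBER", "enabled": true, "attempts": null, "factor": -0.5, "blob": 0x1A2B, "weight": 3.75}
remaining Session differences; none change what is asked:
  field blob in record Session: required changed to optional -> triggers nothing under the printed rules; the Session answer is the same either way
  added field payload to record Session: required bytes, tag 29, default 0xBEEF (in v2 it sits immediately before attempts) -> triggers nothing under the printed rules; the Session answer is the same either way
  field attempts in record Session: type int32 changed to int64 -> matters for Session compatibility verdicts, not for this value's decode
  enum Kind (field role in record Session): symbol ADMIN added -> triggers nothing under the printed rules; the Session answer is the same either way
  field weight in record Session: optional changed to required -> matters for Session compatibility verdicts, not for this value's decode

decoded: {"role": "AMBER", "enabled": true, "attempts": null, "factor": -0.5, "blob": 0x1A2B, "weight": 3.75}
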